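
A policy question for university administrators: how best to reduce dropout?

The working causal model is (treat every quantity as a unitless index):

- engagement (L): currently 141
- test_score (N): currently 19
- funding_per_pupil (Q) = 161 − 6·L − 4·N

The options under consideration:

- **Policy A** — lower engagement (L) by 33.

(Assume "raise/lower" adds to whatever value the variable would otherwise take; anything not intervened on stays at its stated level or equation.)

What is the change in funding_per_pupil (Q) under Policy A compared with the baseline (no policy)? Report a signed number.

198

Baseline:
  L = 141
  N = 19
  Q = 161 − 6·141 − 4·19 = -761
Policy A (L − 33):
  L = 141 − 33 = 108
  N = 19
  Q = 161 − 6·108 − 4·19 = -563
Change in Q: -563 − (-761) = 198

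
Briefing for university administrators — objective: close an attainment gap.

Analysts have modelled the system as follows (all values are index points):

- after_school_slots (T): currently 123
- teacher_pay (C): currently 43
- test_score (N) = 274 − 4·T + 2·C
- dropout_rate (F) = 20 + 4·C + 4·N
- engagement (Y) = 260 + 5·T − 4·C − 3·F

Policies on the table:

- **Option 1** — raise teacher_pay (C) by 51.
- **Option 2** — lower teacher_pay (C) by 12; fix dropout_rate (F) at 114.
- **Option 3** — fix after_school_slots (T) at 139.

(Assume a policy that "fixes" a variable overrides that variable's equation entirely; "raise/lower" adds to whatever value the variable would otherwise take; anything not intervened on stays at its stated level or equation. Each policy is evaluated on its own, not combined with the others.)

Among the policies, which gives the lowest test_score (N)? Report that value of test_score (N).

Option 1 (C + 51):
  T = 123
  C = 43 + 51 = 94
  N = 274 − 4·123 + 2·94 = -30
Option 2 (C − 12, F := 114):
  T = 123
  C = 43 − 12 = 31
  N = 274 − 4·123 + 2·31 = -156
Option 3 (T := 139):
  T = 139
  C = 43
  N = 274 − 4·139 + 2·43 = -196
Comparing — Option 1: N=-30, Option 2: N=-156, Option 3: N=-196. Lowest is -196 (Option 3).

-196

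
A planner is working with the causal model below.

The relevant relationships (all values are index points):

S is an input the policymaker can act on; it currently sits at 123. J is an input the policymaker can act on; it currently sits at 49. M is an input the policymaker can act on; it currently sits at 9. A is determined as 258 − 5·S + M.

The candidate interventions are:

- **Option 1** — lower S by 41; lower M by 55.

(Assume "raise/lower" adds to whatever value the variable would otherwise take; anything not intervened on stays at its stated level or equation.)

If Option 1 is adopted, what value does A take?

Option 1 (S − 41, M − 55):
  S = 123 − 41 = 82
  M = 9 − 55 = -46
  A = 258 − 5·82 + (-46) = -198

-198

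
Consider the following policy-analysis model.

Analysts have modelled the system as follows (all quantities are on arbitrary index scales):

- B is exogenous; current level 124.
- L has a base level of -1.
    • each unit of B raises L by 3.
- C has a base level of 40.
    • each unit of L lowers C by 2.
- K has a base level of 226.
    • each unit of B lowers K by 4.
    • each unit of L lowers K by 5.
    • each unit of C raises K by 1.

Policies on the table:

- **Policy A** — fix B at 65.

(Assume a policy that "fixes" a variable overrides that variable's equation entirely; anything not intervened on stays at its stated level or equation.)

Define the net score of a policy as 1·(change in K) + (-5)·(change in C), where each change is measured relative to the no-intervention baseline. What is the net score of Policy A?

-295

Baseline:
  B = 124
  L = -1 + 3·124 = 371
  C = 40 − 2·371 = -702
  K = 226 − 4·124 − 5·371 + (-702) = -2827
Policy A (B := 65):
  B = 65
  L = -1 + 3·65 = 194
  C = 40 − 2·194 = -348
  K = 226 − 4·65 − 5·194 + (-348) = -1352
ΔK = -1352 − (-2827) = 1475; ΔC = -348 − (-702) = 354
Score = 1·1475 + (-5)·354 = -295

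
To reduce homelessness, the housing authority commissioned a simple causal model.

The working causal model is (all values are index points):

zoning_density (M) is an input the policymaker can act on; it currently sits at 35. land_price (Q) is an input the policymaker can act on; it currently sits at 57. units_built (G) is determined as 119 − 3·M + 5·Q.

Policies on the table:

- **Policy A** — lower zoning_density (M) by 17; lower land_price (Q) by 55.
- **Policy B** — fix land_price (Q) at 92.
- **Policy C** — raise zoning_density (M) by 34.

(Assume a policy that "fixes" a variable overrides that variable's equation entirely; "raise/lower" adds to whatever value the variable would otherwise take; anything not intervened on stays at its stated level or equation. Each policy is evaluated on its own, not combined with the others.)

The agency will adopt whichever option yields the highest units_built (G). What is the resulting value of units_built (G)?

Policy A (M − 17, Q − 55):
  M = 35 − 17 = 18
  Q = 57 − 55 = 2
  G = 119 − 3·18 + 5·2 = 75
Policy B (Q := 92):
  M = 35
  Q = 92
  G = 119 − 3·35 + 5·92 = 474
Policy C (M + 34):
  M = 35 + 34 = 69
  Q = 57
  G = 119 − 3·69 + 5·57 = 197
Comparing — Policy A: G=75, Policy B: G=474, Policy C: G=197. Highest is 474 (Policy B).

474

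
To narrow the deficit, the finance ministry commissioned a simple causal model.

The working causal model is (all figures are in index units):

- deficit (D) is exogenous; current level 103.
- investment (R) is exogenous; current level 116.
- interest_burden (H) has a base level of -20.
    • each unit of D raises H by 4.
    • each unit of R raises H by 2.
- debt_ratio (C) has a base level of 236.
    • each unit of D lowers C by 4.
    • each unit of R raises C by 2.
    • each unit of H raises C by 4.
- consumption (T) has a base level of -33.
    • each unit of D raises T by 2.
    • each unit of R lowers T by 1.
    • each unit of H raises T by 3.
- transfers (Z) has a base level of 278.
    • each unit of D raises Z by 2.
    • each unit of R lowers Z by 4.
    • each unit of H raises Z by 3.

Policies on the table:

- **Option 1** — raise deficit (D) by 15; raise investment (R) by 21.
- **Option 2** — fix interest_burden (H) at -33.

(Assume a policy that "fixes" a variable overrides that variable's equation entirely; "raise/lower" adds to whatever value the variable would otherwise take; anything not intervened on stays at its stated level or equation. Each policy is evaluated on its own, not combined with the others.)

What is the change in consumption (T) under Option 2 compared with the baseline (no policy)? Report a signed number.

-1971

Baseline:
  D = 103
  R = 116
  H = -20 + 4·103 + 2·116 = 624
  T = -33 + 2·103 − 116 + 3·624 = 1929
Option 2 (H := -33):
  D = 103
  R = 116
  H = -33
  T = -33 + 2·103 − 116 + 3·(-33) = -42
Change in T: -42 − 1929 = -1971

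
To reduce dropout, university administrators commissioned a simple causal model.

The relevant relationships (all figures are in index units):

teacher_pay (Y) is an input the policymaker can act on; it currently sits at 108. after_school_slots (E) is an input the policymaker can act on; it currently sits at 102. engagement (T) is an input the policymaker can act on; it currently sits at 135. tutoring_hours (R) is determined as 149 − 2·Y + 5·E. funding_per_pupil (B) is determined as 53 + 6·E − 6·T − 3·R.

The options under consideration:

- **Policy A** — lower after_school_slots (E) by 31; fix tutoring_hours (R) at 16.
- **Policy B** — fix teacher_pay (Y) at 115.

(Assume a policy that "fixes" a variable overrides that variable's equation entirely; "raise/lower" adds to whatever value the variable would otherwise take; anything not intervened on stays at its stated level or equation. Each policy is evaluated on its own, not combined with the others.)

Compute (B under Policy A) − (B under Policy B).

Policy A (E − 31, R := 16):
  Y = 108
  E = 102 − 31 = 71
  T = 135
  R = 16
  B = 53 + 6·71 − 6·135 − 3·16 = -379
Policy B (Y := 115):
  Y = 115
  E = 102
  T = 135
  R = 149 − 2·115 + 5·102 = 429
  B = 53 + 6·102 − 6·135 − 3·429 = -1432
B: -379 − (-1432) = 1053

1053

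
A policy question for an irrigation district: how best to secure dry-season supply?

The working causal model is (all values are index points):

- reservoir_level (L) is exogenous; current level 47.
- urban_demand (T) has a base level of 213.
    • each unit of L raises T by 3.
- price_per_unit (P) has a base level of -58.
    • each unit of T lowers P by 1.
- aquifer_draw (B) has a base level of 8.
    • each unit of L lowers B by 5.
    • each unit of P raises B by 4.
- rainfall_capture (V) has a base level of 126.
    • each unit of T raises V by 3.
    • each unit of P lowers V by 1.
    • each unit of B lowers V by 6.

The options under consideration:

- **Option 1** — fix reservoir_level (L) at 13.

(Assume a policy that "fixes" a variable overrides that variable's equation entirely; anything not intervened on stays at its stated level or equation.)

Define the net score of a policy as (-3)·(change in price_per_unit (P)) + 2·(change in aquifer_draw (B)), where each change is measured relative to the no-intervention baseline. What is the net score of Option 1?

Baseline:
  L = 47
  T = 213 + 3·47 = 354
  P = -58 − 354 = -412
  B = 8 − 5·47 + 4·(-412) = -1875
Option 1 (L := 13):
  L = 13
  T = 213 + 3·13 = 252
  P = -58 − 252 = -310
  B = 8 − 5·13 + 4·(-310) = -1297
ΔP = -310 − (-412) = 102; ΔB = -1297 − (-1875) = 578
Score = (-3)·102 + 2·578 = 850

850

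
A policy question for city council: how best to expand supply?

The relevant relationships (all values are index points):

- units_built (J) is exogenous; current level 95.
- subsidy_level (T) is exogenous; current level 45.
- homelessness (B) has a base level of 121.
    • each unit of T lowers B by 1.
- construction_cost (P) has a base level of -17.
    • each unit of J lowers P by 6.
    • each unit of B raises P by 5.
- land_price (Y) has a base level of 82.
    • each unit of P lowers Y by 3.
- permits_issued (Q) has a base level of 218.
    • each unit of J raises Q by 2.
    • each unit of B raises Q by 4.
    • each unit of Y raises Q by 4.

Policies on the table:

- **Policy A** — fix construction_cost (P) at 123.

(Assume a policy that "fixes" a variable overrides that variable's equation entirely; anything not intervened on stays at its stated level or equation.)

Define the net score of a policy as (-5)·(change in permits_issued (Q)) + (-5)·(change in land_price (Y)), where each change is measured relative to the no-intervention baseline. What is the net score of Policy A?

Baseline:
  J = 95
  T = 45
  B = 121 − 45 = 76
  P = -17 − 6·95 + 5·76 = -207
  Y = 82 − 3·(-207) = 703
  Q = 218 + 2·95 + 4·76 + 4·703 = 3524
Policy A (P := 123):
  J = 95
  T = 45
  B = 121 − 45 = 76
  P = 123
  Y = 82 − 3·123 = -287
  Q = 218 + 2·95 + 4·76 + 4·(-287) = -436
ΔQ = -436 − 3524 = -3960; ΔY = -287 − 703 = -990
Score = (-5)·(-3960) + (-5)·(-990) = 24750

24750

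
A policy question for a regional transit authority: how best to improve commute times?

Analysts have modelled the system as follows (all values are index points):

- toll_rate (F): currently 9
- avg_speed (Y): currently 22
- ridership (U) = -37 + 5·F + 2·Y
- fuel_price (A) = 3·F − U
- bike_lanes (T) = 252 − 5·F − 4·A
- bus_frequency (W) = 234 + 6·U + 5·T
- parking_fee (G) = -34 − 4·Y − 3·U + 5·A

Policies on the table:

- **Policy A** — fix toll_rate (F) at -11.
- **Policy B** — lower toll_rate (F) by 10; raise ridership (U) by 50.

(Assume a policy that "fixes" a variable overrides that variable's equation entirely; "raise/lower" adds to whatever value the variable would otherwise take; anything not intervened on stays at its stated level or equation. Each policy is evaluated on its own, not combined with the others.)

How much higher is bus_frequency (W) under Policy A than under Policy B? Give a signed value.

-1750

Policy A (F := -11):
  F = -11
  Y = 22
  U = -37 + 5·(-11) + 2·22 = -48
  A = 0 + 3·(-11) − (-48) = 15
  T = 252 − 5·(-11) − 4·15 = 247
  W = 234 + 6·(-48) + 5·247 = 1181
Policy B (F − 10, U + 50):
  F = 9 − 10 = -1
  Y = 22
  U = -37 + 5·(-1) + 2·22 (+50 from intervention) = 52
  A = 0 + 3·(-1) − 52 = -55
  T = 252 − 5·(-1) − 4·(-55) = 477
  W = 234 + 6·52 + 5·477 = 2931
W: 1181 − 2931 = -1750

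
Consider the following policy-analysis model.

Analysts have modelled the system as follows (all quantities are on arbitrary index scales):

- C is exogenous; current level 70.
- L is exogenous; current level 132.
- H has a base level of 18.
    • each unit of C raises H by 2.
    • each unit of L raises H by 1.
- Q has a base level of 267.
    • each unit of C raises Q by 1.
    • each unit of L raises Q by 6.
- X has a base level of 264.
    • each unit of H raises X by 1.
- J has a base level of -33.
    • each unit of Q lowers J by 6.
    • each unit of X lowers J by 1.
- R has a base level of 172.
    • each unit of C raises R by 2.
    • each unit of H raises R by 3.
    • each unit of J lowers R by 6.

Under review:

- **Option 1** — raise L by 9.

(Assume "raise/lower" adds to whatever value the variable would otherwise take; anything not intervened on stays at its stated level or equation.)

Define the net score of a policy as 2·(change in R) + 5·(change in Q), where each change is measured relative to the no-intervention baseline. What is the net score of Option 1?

4320

Baseline:
  C = 70
  L = 132
  H = 18 + 2·70 + 132 = 290
  Q = 267 + 70 + 6·132 = 1129
  X = 264 + 290 = 554
  J = -33 − 6·1129 − 554 = -7361
  R = 172 + 2·70 + 3·290 − 6·(-7361) = 45348
Option 1 (L + 9):
  C = 70
  L = 132 + 9 = 141
  H = 18 + 2·70 + 141 = 299
  Q = 267 + 70 + 6·141 = 1183
  X = 264 + 299 = 563
  J = -33 − 6·1183 − 563 = -7694
  R = 172 + 2·70 + 3·299 − 6·(-7694) = 47373
ΔR = 47373 − 45348 = 2025; ΔQ = 1183 − 1129 = 54
Score = 2·2025 + 5·54 = 4320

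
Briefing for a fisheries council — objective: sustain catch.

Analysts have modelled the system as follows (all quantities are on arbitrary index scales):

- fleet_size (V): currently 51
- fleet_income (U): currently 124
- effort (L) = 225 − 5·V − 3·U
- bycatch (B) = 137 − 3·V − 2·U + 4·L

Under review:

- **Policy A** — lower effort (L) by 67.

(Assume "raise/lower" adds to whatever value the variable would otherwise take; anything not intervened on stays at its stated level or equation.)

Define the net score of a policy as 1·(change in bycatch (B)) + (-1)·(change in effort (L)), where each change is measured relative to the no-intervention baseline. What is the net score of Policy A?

Baseline:
  V = 51
  U = 124
  L = 225 − 5·51 − 3·124 = -402
  B = 137 − 3·51 − 2·124 + 4·(-402) = -1872
Policy A (L − 67):
  V = 51
  U = 124
  L = 225 − 5·51 − 3·124 (−67 from intervention) = -469
  B = 137 − 3·51 − 2·124 + 4·(-469) = -2140
ΔB = -2140 − (-1872) = -268; ΔL = -469 − (-402) = -67
Score = 1·(-268) + (-1)·(-67) = -201

-201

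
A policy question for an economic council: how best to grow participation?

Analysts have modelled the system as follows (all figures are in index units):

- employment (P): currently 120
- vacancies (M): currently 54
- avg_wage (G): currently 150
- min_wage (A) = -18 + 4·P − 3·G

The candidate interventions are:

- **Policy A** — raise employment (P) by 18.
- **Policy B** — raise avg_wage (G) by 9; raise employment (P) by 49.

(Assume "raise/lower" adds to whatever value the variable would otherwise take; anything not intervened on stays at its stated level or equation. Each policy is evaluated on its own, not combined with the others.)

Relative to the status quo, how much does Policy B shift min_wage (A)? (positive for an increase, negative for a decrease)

Baseline:
  P = 120
  G = 150
  A = -18 + 4·120 − 3·150 = 12
Policy B (G + 9, P + 49):
  P = 120 + 49 = 169
  G = 150 + 9 = 159
  A = -18 + 4·169 − 3·159 = 181
Change in A: 181 − 12 = 169

169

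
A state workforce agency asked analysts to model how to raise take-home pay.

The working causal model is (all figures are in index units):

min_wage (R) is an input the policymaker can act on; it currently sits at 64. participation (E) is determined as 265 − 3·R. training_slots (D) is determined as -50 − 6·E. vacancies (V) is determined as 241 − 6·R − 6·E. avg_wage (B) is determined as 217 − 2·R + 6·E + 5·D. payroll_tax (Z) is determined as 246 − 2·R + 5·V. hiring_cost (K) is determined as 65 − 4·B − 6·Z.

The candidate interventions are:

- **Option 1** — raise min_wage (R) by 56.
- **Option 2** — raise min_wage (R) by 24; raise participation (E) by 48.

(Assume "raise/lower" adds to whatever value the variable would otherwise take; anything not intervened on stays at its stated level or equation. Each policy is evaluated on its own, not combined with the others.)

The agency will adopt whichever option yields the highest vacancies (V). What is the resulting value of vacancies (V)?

Option 1 (R + 56):
  R = 64 + 56 = 120
  E = 265 − 3·120 = -95
  V = 241 − 6·120 − 6·(-95) = 91
Option 2 (R + 24, E + 48):
  R = 64 + 24 = 88
  E = 265 − 3·88 (+48 from intervention) = 49
  V = 241 − 6·88 − 6·49 = -581
Comparing — Option 1: V=91, Option 2: V=-581. Highest is 91 (Option 1).

91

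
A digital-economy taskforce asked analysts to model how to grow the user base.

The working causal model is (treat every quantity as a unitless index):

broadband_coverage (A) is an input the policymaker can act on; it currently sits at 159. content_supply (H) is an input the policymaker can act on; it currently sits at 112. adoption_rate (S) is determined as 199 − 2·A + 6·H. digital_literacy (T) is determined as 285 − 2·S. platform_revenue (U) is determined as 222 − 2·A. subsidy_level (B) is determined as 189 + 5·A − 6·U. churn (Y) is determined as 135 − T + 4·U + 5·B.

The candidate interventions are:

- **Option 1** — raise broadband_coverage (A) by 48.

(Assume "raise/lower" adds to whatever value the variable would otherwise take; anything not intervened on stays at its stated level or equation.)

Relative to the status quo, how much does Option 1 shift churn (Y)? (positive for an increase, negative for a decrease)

3504

Baseline:
  A = 159
  H = 112
  S = 199 − 2·159 + 6·112 = 553
  T = 285 − 2·553 = -821
  U = 222 − 2·159 = -96
  B = 189 + 5·159 − 6·(-96) = 1560
  Y = 135 − (-821) + 4·(-96) + 5·1560 = 8372
Option 1 (A + 48):
  A = 159 + 48 = 207
  H = 112
  S = 199 − 2·207 + 6·112 = 457
  T = 285 − 2·457 = -629
  U = 222 − 2·207 = -192
  B = 189 + 5·207 − 6·(-192) = 2376
  Y = 135 − (-629) + 4·(-192) + 5·2376 = 11876
Change in Y: 11876 − 8372 = 3504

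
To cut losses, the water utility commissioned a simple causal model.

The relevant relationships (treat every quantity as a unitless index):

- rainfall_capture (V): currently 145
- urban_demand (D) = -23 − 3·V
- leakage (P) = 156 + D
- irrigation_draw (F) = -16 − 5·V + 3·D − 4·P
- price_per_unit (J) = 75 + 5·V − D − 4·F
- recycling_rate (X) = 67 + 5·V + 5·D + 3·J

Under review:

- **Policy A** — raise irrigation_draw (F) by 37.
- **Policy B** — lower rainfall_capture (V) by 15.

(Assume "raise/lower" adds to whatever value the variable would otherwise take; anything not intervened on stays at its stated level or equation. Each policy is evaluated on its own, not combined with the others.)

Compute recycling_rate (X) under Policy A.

12716

Policy A (F + 37):
  V = 145
  D = -23 − 3·145 = -458
  P = 156 + (-458) = -302
  F = -16 − 5·145 + 3·(-458) − 4·(-302) (+37 from intervention) = -870
  J = 75 + 5·145 − (-458) − 4·(-870) = 4738
  X = 67 + 5·145 + 5·(-458) + 3·4738 = 12716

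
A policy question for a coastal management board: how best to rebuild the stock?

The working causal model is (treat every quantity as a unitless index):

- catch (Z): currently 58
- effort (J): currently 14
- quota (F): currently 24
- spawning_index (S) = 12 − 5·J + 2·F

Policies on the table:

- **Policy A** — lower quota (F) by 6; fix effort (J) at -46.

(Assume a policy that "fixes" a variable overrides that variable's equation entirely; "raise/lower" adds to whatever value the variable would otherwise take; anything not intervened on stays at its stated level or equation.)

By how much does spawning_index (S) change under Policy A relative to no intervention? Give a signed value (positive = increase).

288

Baseline:
  J = 14
  F = 24
  S = 12 − 5·14 + 2·24 = -10
Policy A (F − 6, J := -46):
  J = -46
  F = 24 − 6 = 18
  S = 12 − 5·(-46) + 2·18 = 278
Change in S: 278 − (-10) = 288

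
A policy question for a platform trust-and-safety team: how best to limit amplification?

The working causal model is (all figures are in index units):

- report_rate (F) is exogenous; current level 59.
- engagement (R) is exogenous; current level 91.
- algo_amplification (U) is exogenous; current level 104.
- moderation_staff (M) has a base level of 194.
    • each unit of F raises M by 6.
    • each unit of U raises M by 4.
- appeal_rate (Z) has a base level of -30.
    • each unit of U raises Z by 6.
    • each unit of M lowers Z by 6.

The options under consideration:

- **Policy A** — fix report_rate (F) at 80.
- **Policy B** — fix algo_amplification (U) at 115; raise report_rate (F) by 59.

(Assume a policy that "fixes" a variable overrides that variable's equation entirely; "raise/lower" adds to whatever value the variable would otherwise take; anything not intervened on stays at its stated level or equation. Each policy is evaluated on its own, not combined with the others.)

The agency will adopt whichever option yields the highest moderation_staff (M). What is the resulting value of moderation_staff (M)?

1362

Policy A (F := 80):
  F = 80
  U = 104
  M = 194 + 6·80 + 4·104 = 1090
Policy B (U := 115, F + 59):
  F = 59 + 59 = 118
  U = 115
  M = 194 + 6·118 + 4·115 = 1362
Comparing — Policy A: M=1090, Policy B: M=1362. Highest is 1362 (Policy B).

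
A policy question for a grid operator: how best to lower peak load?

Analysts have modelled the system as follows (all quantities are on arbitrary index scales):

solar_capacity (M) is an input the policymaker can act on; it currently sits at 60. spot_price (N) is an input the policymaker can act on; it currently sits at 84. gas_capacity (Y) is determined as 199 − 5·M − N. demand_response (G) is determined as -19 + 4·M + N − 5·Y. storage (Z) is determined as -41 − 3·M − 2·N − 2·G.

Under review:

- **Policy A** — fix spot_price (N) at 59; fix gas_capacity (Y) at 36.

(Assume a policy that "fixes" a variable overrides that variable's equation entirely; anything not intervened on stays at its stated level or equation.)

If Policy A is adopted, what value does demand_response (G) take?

100

Policy A (N := 59, Y := 36):
  M = 60
  N = 59
  Y = 36
  G = -19 + 4·60 + 59 − 5·36 = 100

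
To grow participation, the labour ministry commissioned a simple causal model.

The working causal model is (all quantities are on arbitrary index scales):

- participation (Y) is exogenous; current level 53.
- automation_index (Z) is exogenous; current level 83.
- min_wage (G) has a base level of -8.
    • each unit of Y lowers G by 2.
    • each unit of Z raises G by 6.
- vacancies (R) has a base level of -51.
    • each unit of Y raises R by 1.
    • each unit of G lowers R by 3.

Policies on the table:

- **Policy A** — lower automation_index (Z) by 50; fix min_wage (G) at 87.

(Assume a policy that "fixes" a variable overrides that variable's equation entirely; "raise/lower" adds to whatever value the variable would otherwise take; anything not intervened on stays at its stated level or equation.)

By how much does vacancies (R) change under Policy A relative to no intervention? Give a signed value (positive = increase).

Baseline:
  Y = 53
  Z = 83
  G = -8 − 2·53 + 6·83 = 384
  R = -51 + 53 − 3·384 = -1150
Policy A (Z − 50, G := 87):
  Y = 53
  Z = 83 − 50 = 33
  G = 87
  R = -51 + 53 − 3·87 = -259
Change in R: -259 − (-1150) = 891

891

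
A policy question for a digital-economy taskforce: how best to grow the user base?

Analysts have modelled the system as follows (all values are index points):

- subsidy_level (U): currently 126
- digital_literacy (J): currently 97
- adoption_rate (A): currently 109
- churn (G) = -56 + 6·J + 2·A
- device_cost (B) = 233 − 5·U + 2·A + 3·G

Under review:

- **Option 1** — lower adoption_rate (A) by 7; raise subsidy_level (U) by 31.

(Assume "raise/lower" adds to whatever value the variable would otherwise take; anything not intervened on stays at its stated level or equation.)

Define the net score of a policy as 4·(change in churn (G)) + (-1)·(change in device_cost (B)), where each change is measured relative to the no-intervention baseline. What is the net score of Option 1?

155

Baseline:
  U = 126
  J = 97
  A = 109
  G = -56 + 6·97 + 2·109 = 744
  B = 233 − 5·126 + 2·109 + 3·744 = 2053
Option 1 (A − 7, U + 31):
  U = 126 + 31 = 157
  J = 97
  A = 109 − 7 = 102
  G = -56 + 6·97 + 2·102 = 730
  B = 233 − 5·157 + 2·102 + 3·730 = 1842
ΔG = 730 − 744 = -14; ΔB = 1842 − 2053 = -211
Score = 4·(-14) + (-1)·(-211) = 155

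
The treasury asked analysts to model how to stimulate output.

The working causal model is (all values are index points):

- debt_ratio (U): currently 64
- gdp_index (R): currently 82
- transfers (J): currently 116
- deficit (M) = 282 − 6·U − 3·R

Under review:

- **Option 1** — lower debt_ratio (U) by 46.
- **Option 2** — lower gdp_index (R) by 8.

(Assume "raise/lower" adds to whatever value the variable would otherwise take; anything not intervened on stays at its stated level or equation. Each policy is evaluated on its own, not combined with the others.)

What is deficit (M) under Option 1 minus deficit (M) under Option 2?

Option 1 (U − 46):
  U = 64 − 46 = 18
  R = 82
  M = 282 − 6·18 − 3·82 = -72
Option 2 (R − 8):
  U = 64
  R = 82 − 8 = 74
  M = 282 − 6·64 − 3·74 = -324
M: -72 − (-324) = 252

252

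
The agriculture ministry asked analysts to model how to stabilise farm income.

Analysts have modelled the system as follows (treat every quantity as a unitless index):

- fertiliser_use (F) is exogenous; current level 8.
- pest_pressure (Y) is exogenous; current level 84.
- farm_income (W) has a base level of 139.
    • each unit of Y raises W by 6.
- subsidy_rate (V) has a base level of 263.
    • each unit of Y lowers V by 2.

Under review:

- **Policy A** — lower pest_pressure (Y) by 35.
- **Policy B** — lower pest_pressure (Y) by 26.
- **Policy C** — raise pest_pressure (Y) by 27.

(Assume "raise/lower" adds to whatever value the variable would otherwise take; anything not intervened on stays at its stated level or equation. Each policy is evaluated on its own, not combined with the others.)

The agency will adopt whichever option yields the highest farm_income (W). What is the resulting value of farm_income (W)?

805

Policy A (Y − 35):
  Y = 84 − 35 = 49
  W = 139 + 6·49 = 433
Policy B (Y − 26):
  Y = 84 − 26 = 58
  W = 139 + 6·58 = 487
Policy C (Y + 27):
  Y = 84 + 27 = 111
  W = 139 + 6·111 = 805
Comparing — Policy A: W=433, Policy B: W=487, Policy C: W=805. Highest is 805 (Policy C).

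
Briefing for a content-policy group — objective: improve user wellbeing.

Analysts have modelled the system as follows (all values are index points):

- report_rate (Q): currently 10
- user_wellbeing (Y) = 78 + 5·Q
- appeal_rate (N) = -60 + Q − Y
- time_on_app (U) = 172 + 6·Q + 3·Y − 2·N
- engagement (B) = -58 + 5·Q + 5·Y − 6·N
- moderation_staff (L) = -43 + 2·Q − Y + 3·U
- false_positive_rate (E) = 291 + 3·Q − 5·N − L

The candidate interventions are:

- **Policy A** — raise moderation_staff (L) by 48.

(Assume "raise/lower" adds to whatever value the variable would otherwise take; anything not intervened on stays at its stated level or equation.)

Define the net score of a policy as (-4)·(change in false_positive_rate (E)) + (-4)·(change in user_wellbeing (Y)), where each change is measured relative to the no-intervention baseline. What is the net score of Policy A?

Baseline:
  Q = 10
  Y = 78 + 5·10 = 128
  N = -60 + 10 − 128 = -178
  U = 172 + 6·10 + 3·128 − 2·(-178) = 972
  L = -43 + 2·10 − 128 + 3·972 = 2765
  E = 291 + 3·10 − 5·(-178) − 2765 = -1554
Policy A (L + 48):
  Q = 10
  Y = 78 + 5·10 = 128
  N = -60 + 10 − 128 = -178
  U = 172 + 6·10 + 3·128 − 2·(-178) = 972
  L = -43 + 2·10 − 128 + 3·972 (+48 from intervention) = 2813
  E = 291 + 3·10 − 5·(-178) − 2813 = -1602
ΔE = -1602 − (-1554) = -48; ΔY = 128 − 128 = 0
Score = (-4)·(-48) + (-4)·0 = 192

192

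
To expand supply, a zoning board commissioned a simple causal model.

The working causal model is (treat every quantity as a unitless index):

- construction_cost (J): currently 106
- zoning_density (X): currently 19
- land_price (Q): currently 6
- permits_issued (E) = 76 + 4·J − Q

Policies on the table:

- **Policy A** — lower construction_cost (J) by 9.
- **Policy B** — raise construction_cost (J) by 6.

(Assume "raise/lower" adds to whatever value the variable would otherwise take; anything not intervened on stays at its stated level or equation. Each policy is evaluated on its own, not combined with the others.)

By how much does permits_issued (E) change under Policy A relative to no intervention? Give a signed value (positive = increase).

-36

Baseline:
  J = 106
  Q = 6
  E = 76 + 4·106 − 6 = 494
Policy A (J − 9):
  J = 106 − 9 = 97
  Q = 6
  E = 76 + 4·97 − 6 = 458
Change in E: 458 − 494 = -36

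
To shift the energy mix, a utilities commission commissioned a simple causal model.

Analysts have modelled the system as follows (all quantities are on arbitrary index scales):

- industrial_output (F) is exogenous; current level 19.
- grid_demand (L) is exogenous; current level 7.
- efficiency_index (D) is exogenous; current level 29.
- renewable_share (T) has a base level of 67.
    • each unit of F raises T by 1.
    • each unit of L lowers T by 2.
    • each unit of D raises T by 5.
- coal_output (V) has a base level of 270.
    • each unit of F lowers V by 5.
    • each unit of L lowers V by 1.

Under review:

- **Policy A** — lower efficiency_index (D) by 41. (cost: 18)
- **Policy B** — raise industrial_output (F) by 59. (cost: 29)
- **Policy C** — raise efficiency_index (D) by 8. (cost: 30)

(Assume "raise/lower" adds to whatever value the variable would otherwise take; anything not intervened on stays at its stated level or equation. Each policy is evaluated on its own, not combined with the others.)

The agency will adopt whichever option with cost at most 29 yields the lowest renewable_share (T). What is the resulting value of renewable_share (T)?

Policy A (D − 41):
  F = 19
  L = 7
  D = 29 − 41 = -12
  T = 67 + 19 − 2·7 + 5·(-12) = 12
Policy B (F + 59):
  F = 19 + 59 = 78
  L = 7
  D = 29
  T = 67 + 78 − 2·7 + 5·29 = 276
Comparing — Policy A: T=12, Policy B: T=276. Lowest is 12 (Policy A).

12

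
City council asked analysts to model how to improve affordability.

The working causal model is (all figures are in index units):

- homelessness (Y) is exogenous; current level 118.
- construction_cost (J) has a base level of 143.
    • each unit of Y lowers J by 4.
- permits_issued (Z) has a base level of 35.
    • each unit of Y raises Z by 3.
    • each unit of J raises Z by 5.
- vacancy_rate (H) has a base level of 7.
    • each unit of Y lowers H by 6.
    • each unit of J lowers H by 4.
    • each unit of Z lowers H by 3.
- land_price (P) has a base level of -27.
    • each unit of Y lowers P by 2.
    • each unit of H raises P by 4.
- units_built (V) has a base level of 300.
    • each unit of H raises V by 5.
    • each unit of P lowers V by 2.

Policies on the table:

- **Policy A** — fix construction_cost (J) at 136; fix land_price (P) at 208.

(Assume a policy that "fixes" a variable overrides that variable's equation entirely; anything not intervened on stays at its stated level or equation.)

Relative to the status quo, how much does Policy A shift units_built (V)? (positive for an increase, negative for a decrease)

Baseline:
  Y = 118
  J = 143 − 4·118 = -329
  Z = 35 + 3·118 + 5·(-329) = -1256
  H = 7 − 6·118 − 4·(-329) − 3·(-1256) = 4383
  P = -27 − 2·118 + 4·4383 = 17269
  V = 300 + 5·4383 − 2·17269 = -12323
Policy A (J := 136, P := 208):
  Y = 118
  J = 136
  Z = 35 + 3·118 + 5·136 = 1069
  H = 7 − 6·118 − 4·136 − 3·1069 = -4452
  P = 208
  V = 300 + 5·(-4452) − 2·208 = -22376
Change in V: -22376 − (-12323) = -10053

-10053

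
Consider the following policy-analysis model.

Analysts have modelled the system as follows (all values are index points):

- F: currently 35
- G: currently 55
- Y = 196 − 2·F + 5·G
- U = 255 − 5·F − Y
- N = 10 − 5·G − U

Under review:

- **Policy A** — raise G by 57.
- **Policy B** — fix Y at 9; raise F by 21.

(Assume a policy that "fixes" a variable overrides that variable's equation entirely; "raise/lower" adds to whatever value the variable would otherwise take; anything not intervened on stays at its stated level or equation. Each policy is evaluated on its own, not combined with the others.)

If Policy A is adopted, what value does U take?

-606

Policy A (G + 57):
  F = 35
  G = 55 + 57 = 112
  Y = 196 − 2·35 + 5·112 = 686
  U = 255 − 5·35 − 686 = -606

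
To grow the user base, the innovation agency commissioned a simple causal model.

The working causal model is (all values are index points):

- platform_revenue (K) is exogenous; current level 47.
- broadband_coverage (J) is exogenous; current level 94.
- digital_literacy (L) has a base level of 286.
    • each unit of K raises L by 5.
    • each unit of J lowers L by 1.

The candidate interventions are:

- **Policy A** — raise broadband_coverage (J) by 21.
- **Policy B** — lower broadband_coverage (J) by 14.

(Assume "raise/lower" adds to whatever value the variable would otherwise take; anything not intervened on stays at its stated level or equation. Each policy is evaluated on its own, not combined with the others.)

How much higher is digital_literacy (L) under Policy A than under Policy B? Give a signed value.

-35

Policy A (J + 21):
  K = 47
  J = 94 + 21 = 115
  L = 286 + 5·47 − 115 = 406
Policy B (J − 14):
  K = 47
  J = 94 − 14 = 80
  L = 286 + 5·47 − 80 = 441
L: 406 − 441 = -35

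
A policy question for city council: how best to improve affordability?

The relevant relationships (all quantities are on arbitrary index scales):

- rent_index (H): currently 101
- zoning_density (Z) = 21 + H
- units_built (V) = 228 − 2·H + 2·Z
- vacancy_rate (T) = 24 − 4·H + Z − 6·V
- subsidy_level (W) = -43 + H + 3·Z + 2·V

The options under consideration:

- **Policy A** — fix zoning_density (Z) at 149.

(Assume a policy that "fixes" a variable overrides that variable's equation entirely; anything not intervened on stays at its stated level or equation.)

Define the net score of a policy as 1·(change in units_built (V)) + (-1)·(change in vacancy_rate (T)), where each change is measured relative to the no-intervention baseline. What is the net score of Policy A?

Baseline:
  H = 101
  Z = 21 + 101 = 122
  V = 228 − 2·101 + 2·122 = 270
  T = 24 − 4·101 + 122 − 6·270 = -1878
Policy A (Z := 149):
  H = 101
  Z = 149
  V = 228 − 2·101 + 2·149 = 324
  T = 24 − 4·101 + 149 − 6·324 = -2175
ΔV = 324 − 270 = 54; ΔT = -2175 − (-1878) = -297
Score = 1·54 + (-1)·(-297) = 351

351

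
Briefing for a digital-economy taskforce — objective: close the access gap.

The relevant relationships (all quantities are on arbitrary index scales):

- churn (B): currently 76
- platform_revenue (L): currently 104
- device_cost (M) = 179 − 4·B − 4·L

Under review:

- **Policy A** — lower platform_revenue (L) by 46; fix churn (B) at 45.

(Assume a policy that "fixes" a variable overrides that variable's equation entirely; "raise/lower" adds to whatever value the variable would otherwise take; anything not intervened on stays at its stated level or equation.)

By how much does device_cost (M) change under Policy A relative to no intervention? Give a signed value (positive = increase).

308

Baseline:
  B = 76
  L = 104
  M = 179 − 4·76 − 4·104 = -541
Policy A (L − 46, B := 45):
  B = 45
  L = 104 − 46 = 58
  M = 179 − 4·45 − 4·58 = -233
Change in M: -233 − (-541) = 308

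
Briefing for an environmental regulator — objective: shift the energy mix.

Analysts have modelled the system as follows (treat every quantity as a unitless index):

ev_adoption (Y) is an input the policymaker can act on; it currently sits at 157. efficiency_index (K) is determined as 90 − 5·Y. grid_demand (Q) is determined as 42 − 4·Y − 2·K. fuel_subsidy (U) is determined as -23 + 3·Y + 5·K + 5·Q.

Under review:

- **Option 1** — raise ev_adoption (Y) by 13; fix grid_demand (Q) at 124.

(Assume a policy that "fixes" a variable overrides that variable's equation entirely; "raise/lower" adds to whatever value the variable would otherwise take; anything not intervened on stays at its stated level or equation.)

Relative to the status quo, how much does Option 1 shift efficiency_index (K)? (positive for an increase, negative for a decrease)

Baseline:
  Y = 157
  K = 90 − 5·157 = -695
Option 1 (Y + 13, Q := 124):
  Y = 157 + 13 = 170
  K = 90 − 5·170 = -760
Change in K: -760 − (-695) = -65

-65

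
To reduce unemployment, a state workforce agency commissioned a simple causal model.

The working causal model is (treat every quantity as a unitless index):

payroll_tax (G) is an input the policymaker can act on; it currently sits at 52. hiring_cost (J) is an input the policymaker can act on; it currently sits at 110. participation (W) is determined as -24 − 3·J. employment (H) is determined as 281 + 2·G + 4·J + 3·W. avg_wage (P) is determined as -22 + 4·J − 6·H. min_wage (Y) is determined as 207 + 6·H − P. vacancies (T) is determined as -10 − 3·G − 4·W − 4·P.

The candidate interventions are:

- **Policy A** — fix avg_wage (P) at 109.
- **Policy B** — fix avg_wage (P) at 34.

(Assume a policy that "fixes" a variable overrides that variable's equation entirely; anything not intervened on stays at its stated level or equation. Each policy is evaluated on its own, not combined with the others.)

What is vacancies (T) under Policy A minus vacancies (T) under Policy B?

-300

Policy A (P := 109):
  G = 52
  J = 110
  W = -24 − 3·110 = -354
  H = 281 + 2·52 + 4·110 + 3·(-354) = -237
  P = 109
  T = -10 − 3·52 − 4·(-354) − 4·109 = 814
Policy B (P := 34):
  G = 52
  J = 110
  W = -24 − 3·110 = -354
  H = 281 + 2·52 + 4·110 + 3·(-354) = -237
  P = 34
  T = -10 − 3·52 − 4·(-354) − 4·34 = 1114
T: 814 − 1114 = -300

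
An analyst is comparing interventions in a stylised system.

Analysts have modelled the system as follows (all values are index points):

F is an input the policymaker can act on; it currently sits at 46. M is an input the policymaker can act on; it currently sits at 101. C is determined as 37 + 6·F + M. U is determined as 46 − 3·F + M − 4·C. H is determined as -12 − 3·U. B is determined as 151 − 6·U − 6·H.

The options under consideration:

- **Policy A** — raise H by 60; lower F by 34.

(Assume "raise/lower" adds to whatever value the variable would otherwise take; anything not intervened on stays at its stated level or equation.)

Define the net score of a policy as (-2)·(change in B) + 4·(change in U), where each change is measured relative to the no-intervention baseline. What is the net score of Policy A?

-17640

Baseline:
  F = 46
  M = 101
  C = 37 + 6·46 + 101 = 414
  U = 46 − 3·46 + 101 − 4·414 = -1647
  H = -12 − 3·(-1647) = 4929
  B = 151 − 6·(-1647) − 6·4929 = -19541
Policy A (H + 60, F − 34):
  F = 46 − 34 = 12
  M = 101
  C = 37 + 6·12 + 101 = 210
  U = 46 − 3·12 + 101 − 4·210 = -729
  H = -12 − 3·(-729) (+60 from intervention) = 2235
  B = 151 − 6·(-729) − 6·2235 = -8885
ΔB = -8885 − (-19541) = 10656; ΔU = -729 − (-1647) = 918
Score = (-2)·10656 + 4·918 = -17640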